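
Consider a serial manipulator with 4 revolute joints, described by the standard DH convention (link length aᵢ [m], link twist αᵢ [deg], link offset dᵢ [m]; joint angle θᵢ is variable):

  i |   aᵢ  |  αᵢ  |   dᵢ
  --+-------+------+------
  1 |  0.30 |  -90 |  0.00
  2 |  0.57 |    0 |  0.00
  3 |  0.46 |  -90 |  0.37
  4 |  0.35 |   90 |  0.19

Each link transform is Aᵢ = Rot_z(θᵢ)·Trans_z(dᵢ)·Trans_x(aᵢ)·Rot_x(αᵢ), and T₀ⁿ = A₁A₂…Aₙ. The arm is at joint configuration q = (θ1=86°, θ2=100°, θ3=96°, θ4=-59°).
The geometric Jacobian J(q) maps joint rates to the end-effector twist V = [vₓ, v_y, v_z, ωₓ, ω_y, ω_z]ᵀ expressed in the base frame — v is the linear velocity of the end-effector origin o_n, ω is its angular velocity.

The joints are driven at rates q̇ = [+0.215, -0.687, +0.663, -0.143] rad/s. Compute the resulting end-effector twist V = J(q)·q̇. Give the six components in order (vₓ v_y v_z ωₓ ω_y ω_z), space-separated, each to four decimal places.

0.0711 0.2699 -0.0933 0.0212 -0.0410 0.0775

o_n = [-0.6936, -0.3144, -0.2022]
J₁: ẑ×o_n = [0.3144, -0.6936, 0.0000], ω = ẑ
J2: z=[-0.9976, 0.0698, 0.0000] o=[0.0209, 0.2993, 0.0000] → [-0.0141, -0.2017, 0.6621, -0.9976, 0.0698, 0.0000]
J3: z=[-0.9976, 0.0698, 0.0000] o=[0.0140, 0.2005, -0.5613] → [0.0251, 0.3582, 0.5631, -0.9976, 0.0698, 0.0000]
J4: z=[0.0192, 0.2750, 0.9613] o=[-0.3859, -0.2148, -0.4345] → [0.1597, -0.3003, 0.0827, 0.0192, 0.2750, 0.9613]
V = J·q̇ = [0.0711, 0.2699, -0.0933, 0.0212, -0.0410, 0.0775]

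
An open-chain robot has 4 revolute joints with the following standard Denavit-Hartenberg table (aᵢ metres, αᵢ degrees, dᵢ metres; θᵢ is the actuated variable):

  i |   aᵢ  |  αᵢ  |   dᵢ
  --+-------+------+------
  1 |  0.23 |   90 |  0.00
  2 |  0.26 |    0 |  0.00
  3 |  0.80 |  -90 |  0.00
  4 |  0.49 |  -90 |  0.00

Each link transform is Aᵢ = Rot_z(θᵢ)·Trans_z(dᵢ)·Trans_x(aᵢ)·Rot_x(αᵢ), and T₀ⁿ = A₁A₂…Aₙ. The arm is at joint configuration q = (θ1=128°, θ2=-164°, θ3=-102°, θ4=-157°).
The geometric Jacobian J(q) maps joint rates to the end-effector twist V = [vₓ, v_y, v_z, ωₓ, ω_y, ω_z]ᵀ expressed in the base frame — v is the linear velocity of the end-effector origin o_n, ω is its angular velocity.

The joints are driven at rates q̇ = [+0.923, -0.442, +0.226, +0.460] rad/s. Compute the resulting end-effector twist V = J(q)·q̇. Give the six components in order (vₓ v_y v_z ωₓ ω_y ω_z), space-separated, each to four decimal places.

o_n = [0.1781, 0.0830, 0.2764]
J₁: ẑ×o_n = [-0.0830, 0.1781, 0.0000], ω = ẑ
J2: z=[0.7880, 0.6157, 0.0000] o=[-0.1416, 0.1812, 0.0000] → [0.1702, -0.2178, -0.2743, 0.7880, 0.6157, 0.0000]
J3: z=[0.7880, 0.6157, 0.0000] o=[0.0123, -0.0157, -0.0717] → [0.2143, -0.2743, -0.0243, 0.7880, 0.6157, 0.0000]
J4: z=[0.6142, -0.7861, -0.0698] o=[0.0466, -0.0597, 0.7264] → [0.3637, 0.2672, 0.1910, 0.6142, -0.7861, -0.0698]
V = J·q̇ = [0.0639, 0.3216, 0.2036, 0.1123, -0.4946, 0.8909]

0.0639 0.3216 0.2036 0.1123 -0.4946 0.8909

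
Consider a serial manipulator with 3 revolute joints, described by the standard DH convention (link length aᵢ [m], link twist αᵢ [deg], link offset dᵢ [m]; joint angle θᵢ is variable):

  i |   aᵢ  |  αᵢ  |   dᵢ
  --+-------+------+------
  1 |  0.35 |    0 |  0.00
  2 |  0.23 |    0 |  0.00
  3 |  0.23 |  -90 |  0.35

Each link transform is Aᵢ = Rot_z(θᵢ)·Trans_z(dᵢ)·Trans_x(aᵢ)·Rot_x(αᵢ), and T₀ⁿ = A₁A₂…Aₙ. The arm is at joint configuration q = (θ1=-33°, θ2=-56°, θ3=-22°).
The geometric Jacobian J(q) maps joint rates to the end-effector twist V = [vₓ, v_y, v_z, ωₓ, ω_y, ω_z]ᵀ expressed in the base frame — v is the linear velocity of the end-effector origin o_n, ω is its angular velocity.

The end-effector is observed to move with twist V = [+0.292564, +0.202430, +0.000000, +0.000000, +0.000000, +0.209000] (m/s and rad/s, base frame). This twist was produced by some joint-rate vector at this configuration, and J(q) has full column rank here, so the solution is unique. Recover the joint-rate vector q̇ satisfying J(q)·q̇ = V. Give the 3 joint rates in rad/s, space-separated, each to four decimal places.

o_n = [0.2151, -0.6353, 0.3500]
J₁: ẑ×o_n = [0.6353, 0.2151, -0.0000], ω = ẑ
J2: z=[0.0000, 0.0000, 1.0000] o=[0.2935, -0.1906, 0.0000] → [0.4447, -0.0784, 0.0000, 0.0000, 0.0000, 1.0000]
J3: z=[0.0000, 0.0000, 1.0000] o=[0.2975, -0.4206, 0.0000] → [0.2147, -0.0824, 0.0000, 0.0000, 0.0000, 1.0000]
q̇ = J⁺·V = [0.7420, -0.2800, -0.2530]

0.7420 -0.2800 -0.2530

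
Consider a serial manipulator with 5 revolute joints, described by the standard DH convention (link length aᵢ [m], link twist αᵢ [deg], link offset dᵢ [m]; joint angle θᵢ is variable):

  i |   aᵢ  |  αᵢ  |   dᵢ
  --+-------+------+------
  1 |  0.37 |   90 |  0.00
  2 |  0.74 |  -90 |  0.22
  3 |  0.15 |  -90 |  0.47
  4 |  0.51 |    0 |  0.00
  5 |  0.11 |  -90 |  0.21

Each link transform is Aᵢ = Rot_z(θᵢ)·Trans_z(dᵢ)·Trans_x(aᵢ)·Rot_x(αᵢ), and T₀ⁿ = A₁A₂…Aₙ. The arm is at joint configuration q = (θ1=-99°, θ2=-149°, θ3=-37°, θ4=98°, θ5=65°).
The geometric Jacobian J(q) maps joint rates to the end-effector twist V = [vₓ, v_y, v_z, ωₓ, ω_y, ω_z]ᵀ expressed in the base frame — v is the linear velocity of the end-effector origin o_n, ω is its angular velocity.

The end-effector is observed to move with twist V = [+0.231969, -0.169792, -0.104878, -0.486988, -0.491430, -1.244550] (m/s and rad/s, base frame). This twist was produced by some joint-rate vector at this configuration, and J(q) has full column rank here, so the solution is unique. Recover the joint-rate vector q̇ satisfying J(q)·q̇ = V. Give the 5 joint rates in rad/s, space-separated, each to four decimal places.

o_n = [0.0248, 0.3902, -0.3779]
J₁: ẑ×o_n = [-0.3902, 0.0248, 0.0000], ω = ẑ
J2: z=[-0.9877, 0.1564, 0.0000] o=[-0.0579, -0.3654, 0.0000] → [-0.0591, -0.3732, -0.7593, -0.9877, 0.1564, 0.0000]
J3: z=[-0.0806, -0.5087, -0.8572] o=[-0.1759, 0.2955, -0.3811] → [0.0796, -0.1718, 0.0945, -0.0806, -0.5087, -0.8572]
J4: z=[0.8695, 0.3846, -0.3100] o=[-0.2869, 0.1719, -0.8457] → [0.2476, -0.5034, 0.0700, 0.8695, 0.3846, -0.3100]
J5: z=[0.8695, 0.3846, -0.3100] o=[-0.2116, 0.3742, -0.3836] → [0.0072, -0.0783, -0.0769, 0.8695, 0.3846, -0.3100]
q̇ = J⁺·V = [-0.5530, 0.2380, 0.8820, -0.1600, -0.0480]

-0.5530 0.2380 0.8820 -0.1600 -0.0480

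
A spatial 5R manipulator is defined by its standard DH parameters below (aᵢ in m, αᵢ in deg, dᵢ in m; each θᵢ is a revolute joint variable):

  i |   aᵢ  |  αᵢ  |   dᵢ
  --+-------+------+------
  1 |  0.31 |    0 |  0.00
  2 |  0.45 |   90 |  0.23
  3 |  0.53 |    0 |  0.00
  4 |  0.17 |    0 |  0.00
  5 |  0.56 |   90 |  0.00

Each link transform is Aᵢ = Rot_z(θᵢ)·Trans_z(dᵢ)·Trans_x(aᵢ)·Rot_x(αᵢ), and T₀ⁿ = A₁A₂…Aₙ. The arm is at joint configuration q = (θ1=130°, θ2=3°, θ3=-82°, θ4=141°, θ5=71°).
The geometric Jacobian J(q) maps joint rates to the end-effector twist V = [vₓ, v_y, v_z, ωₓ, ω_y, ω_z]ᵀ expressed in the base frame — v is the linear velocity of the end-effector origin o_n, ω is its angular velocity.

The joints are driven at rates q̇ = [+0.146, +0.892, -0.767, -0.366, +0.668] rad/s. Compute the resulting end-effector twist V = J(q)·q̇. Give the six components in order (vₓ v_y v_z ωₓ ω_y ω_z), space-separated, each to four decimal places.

o_n = [-0.3707, 0.4213, 0.2799]
J₁: ẑ×o_n = [-0.4213, -0.3707, 0.0000], ω = ẑ
J2: z=[0.0000, 0.0000, 1.0000] o=[-0.1993, 0.2375, 0.0000] → [-0.1838, -0.1714, 0.0000, 0.0000, 0.0000, 1.0000]
J3: z=[0.7314, 0.6820, 0.0000] o=[-0.5062, 0.5666, 0.2300] → [0.0340, -0.0365, -0.1986, 0.7314, 0.6820, 0.0000]
J4: z=[0.7314, 0.6820, 0.0000] o=[-0.5565, 0.6205, -0.2948] → [0.3919, -0.4203, -0.2724, 0.7314, 0.6820, 0.0000]
J5: z=[0.7314, 0.6820, 0.0000] o=[-0.6162, 0.6846, -0.1491] → [0.2926, -0.3137, -0.3600, 0.7314, 0.6820, 0.0000]
V = J·q̇ = [-0.1996, -0.2348, 0.0116, -0.3401, -0.3171, 1.0380]

-0.1996 -0.2348 0.0116 -0.3401 -0.3171 1.0380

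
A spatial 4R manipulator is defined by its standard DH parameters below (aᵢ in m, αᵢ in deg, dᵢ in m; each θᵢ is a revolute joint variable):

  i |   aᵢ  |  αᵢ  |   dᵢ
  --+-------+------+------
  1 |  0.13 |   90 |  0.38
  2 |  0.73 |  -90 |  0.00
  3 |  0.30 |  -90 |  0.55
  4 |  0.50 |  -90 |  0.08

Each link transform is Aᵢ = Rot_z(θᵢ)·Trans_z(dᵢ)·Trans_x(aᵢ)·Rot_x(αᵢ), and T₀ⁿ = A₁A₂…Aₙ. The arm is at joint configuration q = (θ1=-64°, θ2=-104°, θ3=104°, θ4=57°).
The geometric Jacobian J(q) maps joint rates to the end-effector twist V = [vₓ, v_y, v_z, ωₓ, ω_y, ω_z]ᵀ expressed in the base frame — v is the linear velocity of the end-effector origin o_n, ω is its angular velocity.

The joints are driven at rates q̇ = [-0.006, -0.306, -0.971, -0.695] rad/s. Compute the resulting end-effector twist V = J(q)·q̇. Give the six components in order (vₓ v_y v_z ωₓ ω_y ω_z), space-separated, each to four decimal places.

o_n = [0.5398, 0.1159, -0.1503]
J₁: ẑ×o_n = [-0.1159, 0.5398, 0.0000], ω = ẑ
J2: z=[-0.8988, -0.4384, 0.0000] o=[0.0570, -0.1168, 0.3800] → [0.2325, -0.4766, 0.0025, -0.8988, -0.4384, 0.0000]
J3: z=[0.4253, -0.8721, -0.2419] o=[-0.0204, 0.0419, -0.3283] → [-0.1374, -0.2113, 0.5200, 0.4253, -0.8721, -0.2419]
J4: z=[-0.1145, -0.3170, 0.9415] o=[0.4828, -0.3259, -0.3910] → [-0.4923, 0.0812, -0.0326, -0.1145, -0.3170, 0.9415]
V = J·q̇ = [0.4051, 0.2913, -0.4831, -0.0584, 1.2013, -0.4254]

0.4051 0.2913 -0.4831 -0.0584 1.2013 -0.4254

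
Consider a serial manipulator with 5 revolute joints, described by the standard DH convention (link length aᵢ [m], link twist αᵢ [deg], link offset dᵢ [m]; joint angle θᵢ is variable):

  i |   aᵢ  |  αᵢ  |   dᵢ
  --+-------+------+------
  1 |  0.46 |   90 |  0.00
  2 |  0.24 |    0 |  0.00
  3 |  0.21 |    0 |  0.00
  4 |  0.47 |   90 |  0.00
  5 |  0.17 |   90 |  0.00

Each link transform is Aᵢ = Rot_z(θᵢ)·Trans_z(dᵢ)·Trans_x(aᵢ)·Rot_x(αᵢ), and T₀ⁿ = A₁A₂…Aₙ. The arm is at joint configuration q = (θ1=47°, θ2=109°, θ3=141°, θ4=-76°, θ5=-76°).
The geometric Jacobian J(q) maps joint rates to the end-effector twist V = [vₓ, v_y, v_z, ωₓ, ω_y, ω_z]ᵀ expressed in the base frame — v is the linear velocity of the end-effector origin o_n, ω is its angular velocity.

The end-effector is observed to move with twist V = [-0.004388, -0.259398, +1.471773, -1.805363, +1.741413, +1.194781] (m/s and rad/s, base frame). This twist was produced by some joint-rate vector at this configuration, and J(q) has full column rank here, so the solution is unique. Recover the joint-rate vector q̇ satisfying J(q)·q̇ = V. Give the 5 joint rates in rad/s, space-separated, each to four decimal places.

o_n = [-0.2559, -0.0325, 0.0830]
J₁: ẑ×o_n = [0.0325, -0.2559, 0.0000], ω = ẑ
J2: z=[0.7314, -0.6820, 0.0000] o=[0.3137, 0.3364, 0.0000] → [-0.0566, -0.0607, -0.6583, 0.7314, -0.6820, 0.0000]
J3: z=[0.7314, -0.6820, 0.0000] o=[0.2604, 0.2793, 0.2269] → [0.0981, 0.1052, -0.5802, 0.7314, -0.6820, 0.0000]
J4: z=[0.7314, -0.6820, 0.0000] o=[0.2114, 0.2267, 0.0296] → [-0.0364, -0.0391, -0.5083, 0.7314, -0.6820, 0.0000]
J5: z=[0.0713, 0.0764, 0.9945] o=[-0.1073, -0.1151, 0.0787] → [-0.0818, -0.1480, 0.0172, 0.0713, 0.0764, 0.9945]
q̇ = J⁺·V = [0.7920, -0.8880, -0.7900, -0.8300, 0.4050]

0.7920 -0.8880 -0.7900 -0.8300 0.4050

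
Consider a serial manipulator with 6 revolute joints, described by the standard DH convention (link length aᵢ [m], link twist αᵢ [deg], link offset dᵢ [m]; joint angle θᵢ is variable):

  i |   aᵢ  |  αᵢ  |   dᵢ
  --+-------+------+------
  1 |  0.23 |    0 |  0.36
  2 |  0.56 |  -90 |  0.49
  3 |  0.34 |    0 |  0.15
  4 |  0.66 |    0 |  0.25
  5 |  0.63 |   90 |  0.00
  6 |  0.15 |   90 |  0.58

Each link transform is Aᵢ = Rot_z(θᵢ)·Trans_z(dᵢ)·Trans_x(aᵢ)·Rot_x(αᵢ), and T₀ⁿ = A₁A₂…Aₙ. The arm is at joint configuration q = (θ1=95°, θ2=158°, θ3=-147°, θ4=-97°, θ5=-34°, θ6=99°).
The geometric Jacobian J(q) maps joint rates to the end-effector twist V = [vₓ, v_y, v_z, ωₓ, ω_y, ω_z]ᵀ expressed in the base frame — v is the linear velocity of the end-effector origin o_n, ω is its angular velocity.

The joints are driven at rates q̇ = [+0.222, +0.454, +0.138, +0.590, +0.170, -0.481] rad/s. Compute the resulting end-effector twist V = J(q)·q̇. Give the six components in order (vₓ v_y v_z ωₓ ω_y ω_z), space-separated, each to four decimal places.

o_n = [0.3158, -0.5473, -0.0779]
J₁: ẑ×o_n = [0.5473, 0.3158, -0.0000], ω = ẑ
J2: z=[0.0000, 0.0000, 1.0000] o=[-0.0200, 0.2291, 0.3600] → [0.7764, 0.3358, -0.0000, 0.0000, 0.0000, 1.0000]
J3: z=[0.9563, -0.2924, 0.0000] o=[-0.1838, -0.3064, 0.8500] → [0.2713, 0.8874, -0.0843, 0.9563, -0.2924, 0.0000]
J4: z=[0.9563, -0.2924, 0.0000] o=[0.0430, -0.0776, 1.0352] → [0.3254, 1.0645, -0.3694, 0.9563, -0.2924, 0.0000]
J5: z=[0.9563, -0.2924, 0.0000] o=[0.3667, 0.1260, 0.4420] → [0.1520, 0.4972, -0.6588, 0.9563, -0.2924, 0.0000]
J6: z=[-0.2895, -0.9470, 0.1392] o=[0.3411, 0.0422, -0.1819] → [-0.0164, 0.0266, 0.1467, -0.2895, -0.9470, 0.1392]
V = J·q̇ = [0.7372, 1.0448, -0.4122, 0.9980, 0.1930, 0.6091]

0.7372 1.0448 -0.4122 0.9980 0.1930 0.6091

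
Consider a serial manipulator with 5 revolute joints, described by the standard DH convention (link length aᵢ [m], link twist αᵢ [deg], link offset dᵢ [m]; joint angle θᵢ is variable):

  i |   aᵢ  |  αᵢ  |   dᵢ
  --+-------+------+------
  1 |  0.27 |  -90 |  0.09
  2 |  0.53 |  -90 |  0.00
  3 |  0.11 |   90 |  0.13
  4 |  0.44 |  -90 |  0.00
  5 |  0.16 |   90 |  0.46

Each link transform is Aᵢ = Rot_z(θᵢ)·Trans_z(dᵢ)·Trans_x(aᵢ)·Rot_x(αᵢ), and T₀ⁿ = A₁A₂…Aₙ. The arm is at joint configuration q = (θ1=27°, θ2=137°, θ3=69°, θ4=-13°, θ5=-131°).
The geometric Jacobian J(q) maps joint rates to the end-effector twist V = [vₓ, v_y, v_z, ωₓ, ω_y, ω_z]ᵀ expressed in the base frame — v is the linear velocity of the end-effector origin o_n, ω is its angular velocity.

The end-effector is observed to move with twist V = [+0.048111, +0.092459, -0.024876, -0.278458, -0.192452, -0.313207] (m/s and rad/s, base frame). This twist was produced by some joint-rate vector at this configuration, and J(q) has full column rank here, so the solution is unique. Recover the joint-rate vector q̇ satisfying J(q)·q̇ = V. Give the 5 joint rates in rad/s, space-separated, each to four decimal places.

o_n = [-0.4007, -0.7213, -0.1125]
J₁: ẑ×o_n = [0.7213, -0.4007, 0.0000], ω = ẑ
J2: z=[-0.4540, 0.8910, 0.0000] o=[0.2406, 0.1226, 0.0900] → [-0.1805, -0.0920, 0.9545, -0.4540, 0.8910, 0.0000]
J3: z=[-0.6077, -0.3096, 0.7314] o=[-0.1048, -0.0534, -0.2715] → [0.4393, -0.1199, 0.3143, -0.6077, -0.3096, 0.7314]
J4: z=[-0.7711, 0.0093, -0.6367] o=[-0.1629, -0.1982, -0.2033] → [-0.3322, 0.2214, 0.4056, -0.7711, 0.0093, -0.6367]
J5: z=[-0.5493, -0.5156, 0.6576] o=[-0.0211, -0.5752, -0.3804] → [-0.0420, -0.1025, -0.1155, -0.5493, -0.5156, 0.6576]
q̇ = J⁺·V = [0.3340, -0.3600, -0.0370, 0.7540, -0.2130]

0.3340 -0.3600 -0.0370 0.7540 -0.2130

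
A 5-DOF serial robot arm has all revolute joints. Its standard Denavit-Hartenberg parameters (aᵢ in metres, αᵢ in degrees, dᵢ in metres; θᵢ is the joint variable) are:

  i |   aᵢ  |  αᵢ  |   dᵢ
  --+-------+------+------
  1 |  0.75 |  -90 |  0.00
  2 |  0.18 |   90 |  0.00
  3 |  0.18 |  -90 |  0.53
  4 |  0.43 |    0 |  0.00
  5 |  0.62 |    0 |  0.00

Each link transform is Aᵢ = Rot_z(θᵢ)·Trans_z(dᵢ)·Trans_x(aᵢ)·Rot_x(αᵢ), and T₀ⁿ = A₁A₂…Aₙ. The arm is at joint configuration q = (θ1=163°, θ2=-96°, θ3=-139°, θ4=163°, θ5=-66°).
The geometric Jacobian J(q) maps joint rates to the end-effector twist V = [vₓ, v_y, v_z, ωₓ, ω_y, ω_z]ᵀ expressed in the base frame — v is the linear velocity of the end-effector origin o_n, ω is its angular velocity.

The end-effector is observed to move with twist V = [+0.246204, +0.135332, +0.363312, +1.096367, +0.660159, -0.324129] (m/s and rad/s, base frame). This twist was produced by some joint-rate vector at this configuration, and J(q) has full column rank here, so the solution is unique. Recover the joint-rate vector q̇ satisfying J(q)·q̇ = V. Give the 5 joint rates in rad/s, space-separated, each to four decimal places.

o_n = [-0.9357, 0.0756, 0.4313]
J₁: ẑ×o_n = [-0.0756, -0.9357, 0.0000], ω = ẑ
J2: z=[-0.2924, -0.9563, 0.0000] o=[-0.7172, 0.2193, 0.0000] → [-0.4125, 0.1261, -0.1669, -0.2924, -0.9563, 0.0000]
J3: z=[0.9511, -0.2908, -0.1045] o=[-0.6992, 0.2138, 0.1790] → [-0.0878, -0.2153, -0.2002, 0.9511, -0.2908, -0.1045]
J4: z=[0.2862, 0.7017, 0.6525] o=[-0.1742, 0.1768, -0.0115] → [0.3767, -0.6236, 0.5054, 0.2862, 0.7017, 0.6525]
J5: z=[0.2862, 0.7017, 0.6525] o=[-0.3416, -0.0542, 0.3103] → [0.0002, -0.4222, 0.4540, 0.2862, 0.7017, 0.6525]
q̇ = J⁺·V = [-0.9150, -0.1730, 0.7890, 0.4640, 0.5680]

-0.9150 -0.1730 0.7890 0.4640 0.5680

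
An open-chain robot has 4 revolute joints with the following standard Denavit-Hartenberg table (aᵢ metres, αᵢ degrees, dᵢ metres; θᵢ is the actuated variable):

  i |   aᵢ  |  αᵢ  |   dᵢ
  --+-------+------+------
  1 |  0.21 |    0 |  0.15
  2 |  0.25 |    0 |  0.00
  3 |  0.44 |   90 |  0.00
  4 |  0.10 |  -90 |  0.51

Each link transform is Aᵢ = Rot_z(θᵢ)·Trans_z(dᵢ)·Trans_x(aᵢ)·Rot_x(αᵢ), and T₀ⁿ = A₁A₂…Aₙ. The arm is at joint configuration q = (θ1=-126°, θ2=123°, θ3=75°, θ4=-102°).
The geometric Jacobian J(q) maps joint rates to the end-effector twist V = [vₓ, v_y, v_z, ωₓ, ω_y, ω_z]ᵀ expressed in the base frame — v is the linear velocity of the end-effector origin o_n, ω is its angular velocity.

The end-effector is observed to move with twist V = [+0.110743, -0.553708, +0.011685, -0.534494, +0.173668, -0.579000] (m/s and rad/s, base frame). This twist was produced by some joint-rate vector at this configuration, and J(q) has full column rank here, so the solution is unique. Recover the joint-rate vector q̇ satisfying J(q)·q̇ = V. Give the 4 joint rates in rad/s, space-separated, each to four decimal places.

-0.0240 -0.5710 0.0160 -0.5620

o_n = [0.7408, 0.0581, 0.0522]
J₁: ẑ×o_n = [-0.0581, 0.7408, 0.0000], ω = ẑ
J2: z=[0.0000, 0.0000, 1.0000] o=[-0.1234, -0.1699, 0.1500] → [-0.2280, 0.8642, 0.0000, 0.0000, 0.0000, 1.0000]
J3: z=[0.0000, 0.0000, 1.0000] o=[0.1262, -0.1830, 0.1500] → [-0.2411, 0.6146, 0.0000, 0.0000, 0.0000, 1.0000]
J4: z=[0.9511, -0.3090, 0.0000] o=[0.2622, 0.2355, 0.1500] → [0.0302, 0.0930, -0.0208, 0.9511, -0.3090, 0.0000]
q̇ = J⁺·V = [-0.0240, -0.5710, 0.0160, -0.5620]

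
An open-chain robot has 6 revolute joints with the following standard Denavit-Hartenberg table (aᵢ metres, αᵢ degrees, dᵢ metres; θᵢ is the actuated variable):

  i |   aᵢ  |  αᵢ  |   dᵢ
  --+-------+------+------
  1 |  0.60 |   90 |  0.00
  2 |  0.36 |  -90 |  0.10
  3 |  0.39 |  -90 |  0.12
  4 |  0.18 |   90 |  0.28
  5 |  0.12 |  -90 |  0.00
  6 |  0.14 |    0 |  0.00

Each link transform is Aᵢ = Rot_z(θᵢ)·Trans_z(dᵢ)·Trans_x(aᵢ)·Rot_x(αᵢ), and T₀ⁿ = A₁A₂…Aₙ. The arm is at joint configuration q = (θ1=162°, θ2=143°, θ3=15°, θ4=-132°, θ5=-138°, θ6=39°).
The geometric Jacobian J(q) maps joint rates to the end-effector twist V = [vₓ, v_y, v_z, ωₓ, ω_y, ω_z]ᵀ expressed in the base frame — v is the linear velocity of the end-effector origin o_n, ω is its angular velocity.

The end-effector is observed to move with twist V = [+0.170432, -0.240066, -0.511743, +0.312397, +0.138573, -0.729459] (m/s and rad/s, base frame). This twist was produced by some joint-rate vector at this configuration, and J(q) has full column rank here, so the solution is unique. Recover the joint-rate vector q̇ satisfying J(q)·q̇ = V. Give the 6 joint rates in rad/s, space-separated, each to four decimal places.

-0.2740 0.8110 0.0880 0.8740 -0.3480 0.3940

o_n = [0.0709, -0.1689, 0.3089]
J₁: ẑ×o_n = [0.1689, 0.0709, -0.0000], ω = ẑ
J2: z=[0.3090, 0.9511, 0.0000] o=[-0.5706, 0.1854, 0.0000] → [0.2938, -0.0955, -0.7197, 0.3090, 0.9511, 0.0000]
J3: z=[0.5724, -0.1860, -0.7986] o=[-0.2663, 0.1917, 0.2167] → [-0.3051, -0.3221, -0.1437, 0.5724, -0.1860, -0.7986]
J4: z=[-0.4951, -0.8548, -0.1558] o=[0.0573, -0.0196, 0.3475] → [0.0097, -0.0212, 0.0855, -0.4951, -0.8548, -0.1558]
J5: z=[-0.8688, 0.4845, 0.1024] o=[-0.0835, -0.2255, 0.1271] → [0.0823, 0.1738, -0.1239, -0.8688, 0.4845, 0.1024]
J6: z=[0.3598, 0.7597, -0.5416] o=[-0.0426, -0.1734, 0.2272] → [0.0645, -0.0909, -0.0847, 0.3598, 0.7597, -0.5416]
q̇ = J⁺·V = [-0.2740, 0.8110, 0.0880, 0.8740, -0.3480, 0.3940]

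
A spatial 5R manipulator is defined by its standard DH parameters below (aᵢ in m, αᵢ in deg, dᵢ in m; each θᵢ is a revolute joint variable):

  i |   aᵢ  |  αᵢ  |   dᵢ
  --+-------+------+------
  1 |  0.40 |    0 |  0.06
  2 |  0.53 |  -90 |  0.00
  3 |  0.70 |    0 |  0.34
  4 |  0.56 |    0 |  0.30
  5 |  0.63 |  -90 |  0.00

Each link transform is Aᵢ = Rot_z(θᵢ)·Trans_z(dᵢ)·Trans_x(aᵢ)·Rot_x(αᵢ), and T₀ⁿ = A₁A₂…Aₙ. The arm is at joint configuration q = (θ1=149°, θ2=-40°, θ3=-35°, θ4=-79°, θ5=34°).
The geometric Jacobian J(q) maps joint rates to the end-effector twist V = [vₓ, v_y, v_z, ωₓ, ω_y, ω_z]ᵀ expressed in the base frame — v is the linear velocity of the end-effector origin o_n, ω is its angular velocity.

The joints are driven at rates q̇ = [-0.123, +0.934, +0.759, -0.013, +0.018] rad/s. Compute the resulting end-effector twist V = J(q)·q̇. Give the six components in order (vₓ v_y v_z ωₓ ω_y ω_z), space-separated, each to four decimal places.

o_n = [-1.2687, 0.9290, 1.5935]
J₁: ẑ×o_n = [-0.9290, -1.2687, 0.0000], ω = ẑ
J2: z=[0.0000, 0.0000, 1.0000] o=[-0.3429, 0.2060, 0.0600] → [-0.7230, -0.9258, 0.0000, 0.0000, 0.0000, 1.0000]
J3: z=[-0.9455, -0.3256, 0.0000] o=[-0.5154, 0.7071, 0.0600] → [-0.4993, 1.4500, -0.4550, -0.9455, -0.3256, 0.0000]
J4: z=[-0.9455, -0.3256, 0.0000] o=[-1.0236, 1.1386, 0.4615] → [-0.3685, 1.0703, 0.1184, -0.9455, -0.3256, 0.0000]
J5: z=[-0.9455, -0.3256, 0.0000] o=[-1.2331, 0.8256, 0.9731] → [-0.2020, 0.5866, -0.1094, -0.9455, -0.3256, 0.0000]
V = J·q̇ = [-0.9388, 0.3885, -0.3489, -0.7224, -0.2487, 0.8110]

-0.9388 0.3885 -0.3489 -0.7224 -0.2487 0.8110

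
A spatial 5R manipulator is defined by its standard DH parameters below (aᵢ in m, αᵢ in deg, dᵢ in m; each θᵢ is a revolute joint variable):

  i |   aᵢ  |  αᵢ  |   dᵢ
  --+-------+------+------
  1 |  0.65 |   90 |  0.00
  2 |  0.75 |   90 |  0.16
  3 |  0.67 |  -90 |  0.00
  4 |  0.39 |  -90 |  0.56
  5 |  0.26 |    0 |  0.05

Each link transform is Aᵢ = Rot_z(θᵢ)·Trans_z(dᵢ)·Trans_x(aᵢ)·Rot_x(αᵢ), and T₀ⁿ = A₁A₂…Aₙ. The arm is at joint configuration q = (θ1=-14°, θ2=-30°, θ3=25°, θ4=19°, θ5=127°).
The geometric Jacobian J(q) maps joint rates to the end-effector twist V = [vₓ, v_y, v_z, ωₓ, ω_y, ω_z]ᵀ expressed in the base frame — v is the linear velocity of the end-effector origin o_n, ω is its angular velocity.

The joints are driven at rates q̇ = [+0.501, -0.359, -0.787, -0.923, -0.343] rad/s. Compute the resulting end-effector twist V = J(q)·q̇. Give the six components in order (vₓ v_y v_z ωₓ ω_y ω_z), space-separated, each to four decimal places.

1.0878 1.2128 -0.9634 0.9151 0.9553 0.6561

o_n = [1.6562, -1.2879, -0.5901]
J₁: ẑ×o_n = [1.2879, 1.6562, -0.0000], ω = ẑ
J2: z=[-0.2419, -0.9703, 0.0000] o=[0.6307, -0.1572, 0.0000] → [0.5725, -0.1427, 1.2686, -0.2419, -0.9703, 0.0000]
J3: z=[-0.4851, 0.1210, -0.8660] o=[1.2222, -0.4696, -0.3750] → [-0.7346, -0.4802, 0.3445, -0.4851, 0.1210, -0.8660]
J4: z=[-0.5744, -0.7908, 0.2113] o=[1.6640, -0.8716, -0.6786] → [0.0179, 0.0492, 0.2330, -0.5744, -0.7908, 0.2113]
J5: z=[0.2441, 0.0810, 0.9664] o=[1.6470, -1.5511, -0.6174] → [-0.2521, 0.0022, 0.0635, 0.2441, 0.0810, 0.9664]
V = J·q̇ = [1.0878, 1.2128, -0.9634, 0.9151, 0.9553, 0.6561]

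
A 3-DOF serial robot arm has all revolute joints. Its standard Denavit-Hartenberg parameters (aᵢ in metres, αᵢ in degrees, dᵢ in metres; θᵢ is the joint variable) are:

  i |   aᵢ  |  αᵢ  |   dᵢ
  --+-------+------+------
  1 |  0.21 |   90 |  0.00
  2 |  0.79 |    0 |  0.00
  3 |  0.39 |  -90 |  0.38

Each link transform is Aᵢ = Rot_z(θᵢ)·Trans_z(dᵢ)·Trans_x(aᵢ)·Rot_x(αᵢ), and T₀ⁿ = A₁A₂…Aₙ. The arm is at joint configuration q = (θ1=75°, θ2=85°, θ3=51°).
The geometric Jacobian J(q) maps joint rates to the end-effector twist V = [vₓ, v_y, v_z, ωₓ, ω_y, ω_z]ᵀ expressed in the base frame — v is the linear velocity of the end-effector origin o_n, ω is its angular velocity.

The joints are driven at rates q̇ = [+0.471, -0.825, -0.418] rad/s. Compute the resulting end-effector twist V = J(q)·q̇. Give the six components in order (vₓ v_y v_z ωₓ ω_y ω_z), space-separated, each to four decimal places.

o_n = [0.3666, -0.1000, 1.0579]
J₁: ẑ×o_n = [0.1000, 0.3666, -0.0000], ω = ẑ
J2: z=[0.9659, -0.2588, 0.0000] o=[0.0544, 0.2028, 0.0000] → [-0.2738, -1.0219, -0.2117, 0.9659, -0.2588, 0.0000]
J3: z=[0.9659, -0.2588, 0.0000] o=[0.0722, 0.2694, 0.7870] → [-0.0701, -0.2617, -0.2805, 0.9659, -0.2588, 0.0000]
V = J·q̇ = [0.3023, 1.1251, 0.2919, -1.2006, 0.3217, 0.4710]

0.3023 1.1251 0.2919 -1.2006 0.3217 0.4710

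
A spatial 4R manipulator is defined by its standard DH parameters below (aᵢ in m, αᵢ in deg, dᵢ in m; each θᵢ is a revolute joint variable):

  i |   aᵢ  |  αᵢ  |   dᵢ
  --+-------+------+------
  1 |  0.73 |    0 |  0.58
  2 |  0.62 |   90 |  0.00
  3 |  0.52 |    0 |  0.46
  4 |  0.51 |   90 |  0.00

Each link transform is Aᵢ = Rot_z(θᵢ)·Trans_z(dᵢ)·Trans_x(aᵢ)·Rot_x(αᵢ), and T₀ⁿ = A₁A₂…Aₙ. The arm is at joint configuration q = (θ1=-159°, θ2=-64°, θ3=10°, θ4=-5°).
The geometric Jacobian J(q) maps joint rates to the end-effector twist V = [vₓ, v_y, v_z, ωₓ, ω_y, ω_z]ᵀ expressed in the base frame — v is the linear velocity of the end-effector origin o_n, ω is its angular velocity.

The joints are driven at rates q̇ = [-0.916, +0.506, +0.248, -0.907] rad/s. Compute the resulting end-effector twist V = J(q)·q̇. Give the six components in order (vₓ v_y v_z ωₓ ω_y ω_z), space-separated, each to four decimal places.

0.3519 0.9922 -0.2078 -0.4494 -0.4820 -0.4100

o_n = [-1.5673, 1.1934, 0.7147]
J₁: ẑ×o_n = [-1.1934, -1.5673, 0.0000], ω = ẑ
J2: z=[0.0000, 0.0000, 1.0000] o=[-0.6815, -0.2616, 0.5800] → [-1.4550, -0.8858, 0.0000, 0.0000, 0.0000, 1.0000]
J3: z=[0.6820, 0.7314, 0.0000] o=[-1.1350, 0.1612, 0.5800] → [0.0985, -0.0919, 1.0202, 0.6820, 0.7314, 0.0000]
J4: z=[0.6820, 0.7314, 0.0000] o=[-1.1958, 0.8469, 0.6703] → [0.0325, -0.0303, 0.5081, 0.6820, 0.7314, 0.0000]
V = J·q̇ = [0.3519, 0.9922, -0.2078, -0.4494, -0.4820, -0.4100]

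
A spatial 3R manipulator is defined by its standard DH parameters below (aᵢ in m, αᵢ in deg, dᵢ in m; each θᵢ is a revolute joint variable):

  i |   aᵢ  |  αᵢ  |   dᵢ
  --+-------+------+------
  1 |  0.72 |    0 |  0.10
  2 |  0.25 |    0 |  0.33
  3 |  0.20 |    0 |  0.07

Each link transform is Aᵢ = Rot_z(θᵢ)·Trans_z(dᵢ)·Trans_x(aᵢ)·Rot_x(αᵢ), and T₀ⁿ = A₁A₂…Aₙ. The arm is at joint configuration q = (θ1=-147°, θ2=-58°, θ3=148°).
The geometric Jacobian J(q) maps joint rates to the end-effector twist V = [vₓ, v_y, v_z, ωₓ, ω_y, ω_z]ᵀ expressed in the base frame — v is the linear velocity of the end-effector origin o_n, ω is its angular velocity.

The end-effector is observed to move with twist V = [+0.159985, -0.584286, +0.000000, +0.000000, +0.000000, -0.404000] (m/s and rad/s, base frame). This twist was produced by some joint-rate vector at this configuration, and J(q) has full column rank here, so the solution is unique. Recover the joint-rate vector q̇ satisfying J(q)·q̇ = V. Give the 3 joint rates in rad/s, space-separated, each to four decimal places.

o_n = [-0.7215, -0.4542, 0.5000]
J₁: ẑ×o_n = [0.4542, -0.7215, 0.0000], ω = ẑ
J2: z=[0.0000, 0.0000, 1.0000] o=[-0.6038, -0.3921, 0.1000] → [0.0621, -0.1176, 0.0000, 0.0000, 0.0000, 1.0000]
J3: z=[0.0000, 0.0000, 1.0000] o=[-0.8304, -0.2865, 0.4300] → [0.1677, 0.1089, -0.0000, 0.0000, 0.0000, 1.0000]
q̇ = J⁺·V = [0.7120, -0.2250, -0.8910]

0.7120 -0.2250 -0.8910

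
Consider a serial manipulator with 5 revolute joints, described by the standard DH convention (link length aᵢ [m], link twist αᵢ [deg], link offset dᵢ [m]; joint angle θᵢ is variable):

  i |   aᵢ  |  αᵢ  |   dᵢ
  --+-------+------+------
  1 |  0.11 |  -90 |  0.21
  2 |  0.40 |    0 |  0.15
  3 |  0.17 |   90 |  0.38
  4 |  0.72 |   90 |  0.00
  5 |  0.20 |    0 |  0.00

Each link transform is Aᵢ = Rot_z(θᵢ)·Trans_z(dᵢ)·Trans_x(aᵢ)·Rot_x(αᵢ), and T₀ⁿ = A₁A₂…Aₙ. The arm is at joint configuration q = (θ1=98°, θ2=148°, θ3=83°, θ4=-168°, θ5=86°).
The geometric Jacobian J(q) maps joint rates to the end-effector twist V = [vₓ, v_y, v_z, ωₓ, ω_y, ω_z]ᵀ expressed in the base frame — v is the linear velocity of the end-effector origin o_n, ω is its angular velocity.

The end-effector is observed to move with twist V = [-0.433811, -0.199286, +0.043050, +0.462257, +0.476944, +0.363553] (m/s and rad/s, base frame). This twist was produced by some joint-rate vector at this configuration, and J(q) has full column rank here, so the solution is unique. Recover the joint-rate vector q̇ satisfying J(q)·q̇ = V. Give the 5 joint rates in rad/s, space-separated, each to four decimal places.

o_n = [-0.3682, -0.0916, -0.5533]
J₁: ẑ×o_n = [0.0916, -0.3682, 0.0000], ω = ẑ
J2: z=[-0.9903, -0.1392, 0.0000] o=[-0.0153, 0.1089, 0.2100] → [0.1062, -0.7559, 0.1495, -0.9903, -0.1392, 0.0000]
J3: z=[-0.9903, -0.1392, 0.0000] o=[-0.1166, -0.2479, -0.0020] → [0.0767, -0.5460, -0.1898, -0.9903, -0.1392, 0.0000]
J4: z=[0.1082, -0.7696, -0.6293] o=[-0.4781, -0.4067, 0.1301] → [0.7243, 0.0048, 0.1186, 0.1082, -0.7696, -0.6293]
J5: z=[-0.9868, -0.0066, -0.1616] o=[-0.3915, 0.0530, -0.4172] → [-0.0225, -0.1381, 0.1429, -0.9868, -0.0066, -0.1616]
q̇ = J⁺·V = [-0.2100, 0.9510, -0.5860, -0.6780, -0.9090]

-0.2100 0.9510 -0.5860 -0.6780 -0.9090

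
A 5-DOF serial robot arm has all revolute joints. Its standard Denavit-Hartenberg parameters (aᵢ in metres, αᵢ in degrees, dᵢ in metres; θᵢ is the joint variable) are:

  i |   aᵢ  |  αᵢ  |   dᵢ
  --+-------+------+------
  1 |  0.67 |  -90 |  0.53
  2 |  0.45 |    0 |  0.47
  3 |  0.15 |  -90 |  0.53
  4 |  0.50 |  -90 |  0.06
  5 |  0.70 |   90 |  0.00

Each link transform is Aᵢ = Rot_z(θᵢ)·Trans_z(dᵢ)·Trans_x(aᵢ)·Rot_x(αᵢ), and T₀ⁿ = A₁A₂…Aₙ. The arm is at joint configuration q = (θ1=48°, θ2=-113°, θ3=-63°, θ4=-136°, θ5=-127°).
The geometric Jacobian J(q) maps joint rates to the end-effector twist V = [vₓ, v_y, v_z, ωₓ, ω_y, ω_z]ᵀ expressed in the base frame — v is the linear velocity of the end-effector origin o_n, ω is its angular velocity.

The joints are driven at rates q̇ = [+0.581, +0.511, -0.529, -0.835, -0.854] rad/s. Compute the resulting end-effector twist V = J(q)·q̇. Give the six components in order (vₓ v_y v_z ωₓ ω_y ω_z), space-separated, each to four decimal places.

-0.4017 -0.6267 -0.2492 0.8269 -0.0266 -0.2933

o_n = [-0.4866, 1.0358, 1.5683]
J₁: ẑ×o_n = [-1.0358, -0.4866, 0.0000], ω = ẑ
J2: z=[-0.7431, 0.6691, 0.0000] o=[0.4483, 0.4979, 0.5300] → [0.6947, 0.7716, 0.2258, -0.7431, 0.6691, 0.0000]
J3: z=[-0.7431, 0.6691, 0.0000] o=[-0.0186, 0.6817, 0.9442] → [0.4176, 0.4638, 0.0500, -0.7431, 0.6691, 0.0000]
J4: z=[0.0467, 0.0518, 0.9976] o=[-0.5126, 0.9252, 0.9547] → [-0.0786, -0.0026, 0.0038, 0.0467, 0.0518, 0.9976]
J5: z=[-0.9983, -0.0336, 0.0485] o=[-0.5278, 1.4273, 0.9895] → [-0.0005, 0.5798, 0.3922, -0.9983, -0.0336, 0.0485]
V = J·q̇ = [-0.4017, -0.6267, -0.2492, 0.8269, -0.0266, -0.2933]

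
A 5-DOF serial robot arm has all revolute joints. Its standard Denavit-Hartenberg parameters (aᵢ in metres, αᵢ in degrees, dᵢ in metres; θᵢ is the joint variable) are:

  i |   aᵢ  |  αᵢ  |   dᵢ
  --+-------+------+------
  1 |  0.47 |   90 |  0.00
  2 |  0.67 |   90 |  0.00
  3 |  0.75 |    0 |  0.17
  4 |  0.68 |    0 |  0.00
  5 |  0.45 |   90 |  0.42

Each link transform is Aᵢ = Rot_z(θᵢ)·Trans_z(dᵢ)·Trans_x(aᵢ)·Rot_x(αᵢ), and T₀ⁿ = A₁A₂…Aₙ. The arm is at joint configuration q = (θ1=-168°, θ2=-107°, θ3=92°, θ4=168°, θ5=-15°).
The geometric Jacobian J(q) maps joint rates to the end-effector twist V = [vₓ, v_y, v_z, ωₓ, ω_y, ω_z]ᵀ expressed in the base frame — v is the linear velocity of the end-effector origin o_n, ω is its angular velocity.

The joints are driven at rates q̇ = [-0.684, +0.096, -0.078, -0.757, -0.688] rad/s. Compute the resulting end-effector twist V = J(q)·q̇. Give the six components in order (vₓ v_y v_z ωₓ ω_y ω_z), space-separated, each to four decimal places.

o_n = [0.2563, -0.2808, -0.1484]
J₁: ẑ×o_n = [0.2808, 0.2563, -0.0000], ω = ẑ
J2: z=[-0.2079, 0.9781, 0.0000] o=[-0.4597, -0.0977, 0.0000] → [-0.1452, -0.0309, -0.6623, -0.2079, 0.9781, 0.0000]
J3: z=[0.9354, 0.1988, 0.2924] o=[-0.2681, -0.0570, -0.6407] → [0.1633, -0.3072, -0.3136, 0.9354, 0.1988, 0.2924]
J4: z=[0.9354, 0.1988, 0.2924] o=[-0.2724, 0.7084, -0.5660] → [0.3722, -0.2360, -1.0304, 0.9354, 0.1988, 0.2924]
J5: z=[0.9354, 0.1988, 0.2924] o=[-0.1670, 0.0462, -0.4531] → [0.1562, -0.1612, -0.3900, 0.9354, 0.1988, 0.2924]
V = J·q̇ = [-0.6080, 0.1353, 1.0092, -1.4446, -0.2089, -1.1293]

-0.6080 0.1353 1.0092 -1.4446 -0.2089 -1.1293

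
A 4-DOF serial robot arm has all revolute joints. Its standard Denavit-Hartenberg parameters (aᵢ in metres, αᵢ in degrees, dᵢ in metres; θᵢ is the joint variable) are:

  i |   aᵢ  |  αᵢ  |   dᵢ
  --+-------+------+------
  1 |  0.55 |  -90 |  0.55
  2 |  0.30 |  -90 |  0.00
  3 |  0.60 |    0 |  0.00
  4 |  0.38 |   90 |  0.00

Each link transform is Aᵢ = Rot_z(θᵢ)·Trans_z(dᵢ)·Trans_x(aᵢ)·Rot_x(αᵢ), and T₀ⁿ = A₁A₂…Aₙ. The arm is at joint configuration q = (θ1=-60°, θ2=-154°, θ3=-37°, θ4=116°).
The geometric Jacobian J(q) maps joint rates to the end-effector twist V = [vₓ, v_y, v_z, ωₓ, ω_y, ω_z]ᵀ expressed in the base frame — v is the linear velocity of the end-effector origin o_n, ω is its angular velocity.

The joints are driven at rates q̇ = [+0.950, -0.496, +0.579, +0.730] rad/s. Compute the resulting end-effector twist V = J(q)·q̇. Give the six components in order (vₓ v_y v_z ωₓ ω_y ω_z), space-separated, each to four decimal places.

-0.4612 -0.3553 -0.5021 -0.1426 -0.7449 2.1265

o_n = [-0.1181, 0.1807, 0.9234]
J₁: ẑ×o_n = [-0.1807, -0.1181, 0.0000], ω = ẑ
J2: z=[0.8660, 0.5000, 0.0000] o=[0.2750, -0.4763, 0.5500] → [0.1867, -0.3233, 0.7655, 0.8660, 0.5000, 0.0000]
J3: z=[0.2192, -0.3796, 0.8988] o=[0.1402, -0.2428, 0.6815] → [-0.4724, -0.2851, -0.0052, 0.2192, -0.3796, 0.8988]
J4: z=[0.2192, -0.3796, 0.8988] o=[0.2376, 0.3107, 0.8916] → [0.1048, -0.3266, -0.1635, 0.2192, -0.3796, 0.8988]
V = J·q̇ = [-0.4612, -0.3553, -0.5021, -0.1426, -0.7449, 2.1265]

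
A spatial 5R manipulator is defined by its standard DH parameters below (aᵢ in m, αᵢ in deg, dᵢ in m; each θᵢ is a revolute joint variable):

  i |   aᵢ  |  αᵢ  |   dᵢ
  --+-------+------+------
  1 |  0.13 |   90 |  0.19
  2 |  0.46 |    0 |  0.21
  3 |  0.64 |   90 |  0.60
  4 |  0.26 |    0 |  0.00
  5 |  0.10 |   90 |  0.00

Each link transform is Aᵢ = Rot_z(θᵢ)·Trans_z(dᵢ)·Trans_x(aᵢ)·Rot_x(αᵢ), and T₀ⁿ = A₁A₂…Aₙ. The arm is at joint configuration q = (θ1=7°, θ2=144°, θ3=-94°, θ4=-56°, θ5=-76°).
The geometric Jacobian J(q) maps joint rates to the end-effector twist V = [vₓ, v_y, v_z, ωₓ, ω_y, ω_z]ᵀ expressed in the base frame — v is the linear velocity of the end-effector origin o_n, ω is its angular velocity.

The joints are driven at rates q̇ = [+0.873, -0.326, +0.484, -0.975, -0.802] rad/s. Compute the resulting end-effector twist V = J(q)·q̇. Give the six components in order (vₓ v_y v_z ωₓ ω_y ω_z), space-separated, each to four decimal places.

o_n = [0.2814, -0.4895, 1.0108]
J₁: ẑ×o_n = [0.4895, 0.2814, -0.0000], ω = ẑ
J2: z=[0.1219, -0.9925, 0.0000] o=[0.1290, 0.0158, 0.1900] → [-0.8146, -0.1000, 0.0897, 0.1219, -0.9925, 0.0000]
J3: z=[0.1219, -0.9925, 0.0000] o=[-0.2148, -0.2379, 0.4604] → [-0.5463, -0.0671, 0.4618, 0.1219, -0.9925, 0.0000]
J4: z=[0.7603, 0.0934, -0.6428] o=[0.2667, -0.7833, 0.9506] → [0.1945, -0.0552, 0.2220, 0.7603, 0.0934, -0.6428]
J5: z=[0.7603, 0.0934, -0.6428] o=[0.3332, -0.5580, 1.0620] → [0.0393, 0.0722, 0.0569, 0.7603, 0.0934, -0.6428]
V = J·q̇ = [0.2074, 0.2417, -0.0679, -1.3319, -0.3227, 2.0152]

0.2074 0.2417 -0.0679 -1.3319 -0.3227 2.0152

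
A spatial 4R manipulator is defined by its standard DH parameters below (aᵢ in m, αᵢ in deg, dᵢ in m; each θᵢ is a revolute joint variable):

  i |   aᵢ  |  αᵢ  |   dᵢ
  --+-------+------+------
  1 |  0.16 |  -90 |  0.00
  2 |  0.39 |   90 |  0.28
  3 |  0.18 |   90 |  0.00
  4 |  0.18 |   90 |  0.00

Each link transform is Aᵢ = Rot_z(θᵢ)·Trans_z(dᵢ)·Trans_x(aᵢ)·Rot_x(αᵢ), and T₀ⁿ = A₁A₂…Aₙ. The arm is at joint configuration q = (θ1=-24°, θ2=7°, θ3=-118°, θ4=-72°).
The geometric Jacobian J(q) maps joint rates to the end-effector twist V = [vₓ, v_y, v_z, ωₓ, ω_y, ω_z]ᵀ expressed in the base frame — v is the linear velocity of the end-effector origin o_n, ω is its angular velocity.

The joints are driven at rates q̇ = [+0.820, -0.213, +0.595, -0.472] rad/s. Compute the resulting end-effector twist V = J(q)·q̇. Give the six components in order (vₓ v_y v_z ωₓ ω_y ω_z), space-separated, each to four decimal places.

0.2706 0.2593 0.0089 0.2674 -0.5948 1.3598

o_n = [0.4097, -0.1036, -0.2040]
J₁: ẑ×o_n = [0.1036, 0.4097, -0.0000], ω = ẑ
J2: z=[0.4067, 0.9135, 0.0000] o=[0.1462, -0.0651, 0.0000] → [-0.1863, 0.0830, -0.2564, 0.4067, 0.9135, 0.0000]
J3: z=[0.1113, -0.0496, 0.9925] o=[0.6137, 0.0333, -0.0475] → [0.1436, -0.1850, -0.0254, 0.1113, -0.0496, 0.9925]
J4: z=[-0.6096, 0.7853, 0.1076] o=[0.4724, -0.0778, -0.0372] → [-0.1282, -0.1084, 0.0650, -0.6096, 0.7853, 0.1076]
V = J·q̇ = [0.2706, 0.2593, 0.0089, 0.2674, -0.5948, 1.3598]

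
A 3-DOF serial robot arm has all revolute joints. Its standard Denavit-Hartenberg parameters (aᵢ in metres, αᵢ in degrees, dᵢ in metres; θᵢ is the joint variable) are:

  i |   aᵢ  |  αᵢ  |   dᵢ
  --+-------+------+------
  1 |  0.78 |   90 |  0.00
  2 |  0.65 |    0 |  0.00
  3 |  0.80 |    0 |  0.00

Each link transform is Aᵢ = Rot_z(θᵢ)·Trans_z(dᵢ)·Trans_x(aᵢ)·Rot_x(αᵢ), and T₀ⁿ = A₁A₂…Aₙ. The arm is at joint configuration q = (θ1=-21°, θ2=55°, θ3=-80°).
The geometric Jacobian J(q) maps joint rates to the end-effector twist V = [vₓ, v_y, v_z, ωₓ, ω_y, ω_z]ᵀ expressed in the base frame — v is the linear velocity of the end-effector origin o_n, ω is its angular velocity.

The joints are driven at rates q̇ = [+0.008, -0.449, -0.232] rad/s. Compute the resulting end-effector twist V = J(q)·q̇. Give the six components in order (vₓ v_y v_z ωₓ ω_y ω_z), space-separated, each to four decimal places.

o_n = [1.7531, -0.6730, 0.1944]
J₁: ẑ×o_n = [0.6730, 1.7531, -0.0000], ω = ẑ
J2: z=[-0.3584, -0.9336, 0.0000] o=[0.7282, -0.2795, 0.0000] → [-0.1814, 0.0697, 1.0979, -0.3584, -0.9336, 0.0000]
J3: z=[-0.3584, -0.9336, 0.0000] o=[1.0763, -0.4131, 0.5324] → [0.3156, -0.1212, 0.7250, -0.3584, -0.9336, 0.0000]
V = J·q̇ = [0.0136, 0.0109, -0.6612, 0.2440, 0.6358, 0.0080]

0.0136 0.0109 -0.6612 0.2440 0.6358 0.0080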